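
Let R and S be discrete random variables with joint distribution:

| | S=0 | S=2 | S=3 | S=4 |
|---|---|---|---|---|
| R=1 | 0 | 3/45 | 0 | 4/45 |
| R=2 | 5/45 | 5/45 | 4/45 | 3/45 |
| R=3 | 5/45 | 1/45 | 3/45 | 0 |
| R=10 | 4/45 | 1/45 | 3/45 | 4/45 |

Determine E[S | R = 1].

P(R = 1) = 7/45.
Σ S·P over the event = 2·(3/45) + 4·(4/45) = 22/45.
E[S | R = 1] = (22/45) / (7/45) = 22/7.

22/7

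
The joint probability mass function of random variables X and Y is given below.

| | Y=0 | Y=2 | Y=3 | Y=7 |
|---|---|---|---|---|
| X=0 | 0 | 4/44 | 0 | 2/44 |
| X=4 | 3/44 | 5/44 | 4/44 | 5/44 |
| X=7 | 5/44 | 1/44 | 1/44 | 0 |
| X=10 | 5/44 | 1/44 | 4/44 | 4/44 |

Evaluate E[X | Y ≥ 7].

60/11

P(Y ≥ 7) = 1/4.
Σ X·P over the event = 0·(2/44) + 4·(5/44) + 10·(4/44) = 15/11.
E[X | Y ≥ 7] = (15/11) / (1/4) = 60/11.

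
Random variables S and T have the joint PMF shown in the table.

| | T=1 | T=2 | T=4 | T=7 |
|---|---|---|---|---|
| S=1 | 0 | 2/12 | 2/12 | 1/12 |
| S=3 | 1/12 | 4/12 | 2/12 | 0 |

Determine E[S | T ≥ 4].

9/5

P(T ≥ 4) = 5/12.
Σ S·P over the event = 1·(2/12) + 1·(1/12) + 3·(2/12) = 3/4.
E[S | T ≥ 4] = (3/4) / (5/12) = 9/5.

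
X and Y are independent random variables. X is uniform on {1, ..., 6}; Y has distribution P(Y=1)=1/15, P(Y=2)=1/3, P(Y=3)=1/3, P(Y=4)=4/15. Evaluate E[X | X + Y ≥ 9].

P(X + Y ≥ 9) = 13/90.
Summing X·P(x,y) over outcomes with X + Y ≥ 9 gives 37/45.
E[X | X + Y ≥ 9] = (37/45) / (13/90) = 74/13.

74/13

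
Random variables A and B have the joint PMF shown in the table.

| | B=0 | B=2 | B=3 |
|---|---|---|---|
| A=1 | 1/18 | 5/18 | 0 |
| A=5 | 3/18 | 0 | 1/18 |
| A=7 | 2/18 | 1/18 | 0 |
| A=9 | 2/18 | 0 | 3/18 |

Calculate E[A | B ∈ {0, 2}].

P(B ∈ {0, 2}) = 7/9.
Σ A·P over the event = 1·(1/18) + 1·(5/18) + 5·(3/18) + 7·(2/18) + 7·(1/18) + 9·(2/18) = 10/3.
E[A | B ∈ {0, 2}] = (10/3) / (7/9) = 30/7.

30/7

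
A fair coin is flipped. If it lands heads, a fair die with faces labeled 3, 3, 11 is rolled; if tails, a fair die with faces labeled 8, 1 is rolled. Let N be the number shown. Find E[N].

61/12

E[N | heads] = (3+3+11)/3 = 17/3.
E[N | tails] = (8+1)/2 = 9/2.
E[N] = (1/2)·(17/3) + (1/2)·(9/2) = 61/12.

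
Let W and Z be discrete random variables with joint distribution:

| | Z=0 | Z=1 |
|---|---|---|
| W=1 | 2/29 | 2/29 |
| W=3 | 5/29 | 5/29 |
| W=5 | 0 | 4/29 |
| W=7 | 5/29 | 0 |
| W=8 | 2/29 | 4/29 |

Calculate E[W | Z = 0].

34/7

P(Z = 0) = 14/29.
Summing W·P(W=x,Z=y) over the conditioning event gives 68/29.
E[W | Z = 0] = (68/29) / (14/29) = 34/7.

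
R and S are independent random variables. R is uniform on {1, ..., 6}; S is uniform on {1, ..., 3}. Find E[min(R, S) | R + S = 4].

Outcomes with R + S = 4: (1,3), (2,2), (3,1), each with probability 1/18.
E[min(R, S) | R + S = 4] = (1 + 2 + 1) / 3 = 4/3.

4/3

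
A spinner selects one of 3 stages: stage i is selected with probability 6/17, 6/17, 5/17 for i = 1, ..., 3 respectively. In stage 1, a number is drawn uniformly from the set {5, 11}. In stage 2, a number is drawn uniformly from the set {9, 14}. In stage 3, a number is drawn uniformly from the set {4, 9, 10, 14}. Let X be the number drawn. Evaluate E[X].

E[X | stage 1] = (5+11)/2 = 8.
E[X | stage 2] = (9+14)/2 = 23/2.
E[X | stage 3] = (4+9+10+14)/4 = 37/4.
By the law of total expectation,
E[X] = (6/17)·(8) + (6/17)·(23/2) + (5/17)·(37/4) = 653/68.

653/68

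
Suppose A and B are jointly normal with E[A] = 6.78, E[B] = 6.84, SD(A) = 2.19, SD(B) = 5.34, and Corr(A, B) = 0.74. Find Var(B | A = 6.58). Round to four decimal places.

12.9005

For a bivariate normal, Var(B | A=x) = σ_B²(1 − ρ²).
Var(B | A=6.58) = (5.34)²·(1 − (0.74)²) = 28.5156·0.4524 = 12.9005.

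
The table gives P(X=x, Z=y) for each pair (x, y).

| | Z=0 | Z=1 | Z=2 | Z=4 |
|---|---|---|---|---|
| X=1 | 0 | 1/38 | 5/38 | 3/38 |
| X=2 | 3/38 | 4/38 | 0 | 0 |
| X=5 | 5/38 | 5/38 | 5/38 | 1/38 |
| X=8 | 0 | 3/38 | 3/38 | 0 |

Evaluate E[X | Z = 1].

P(Z = 1) = 13/38.
Summing X·P(X=x,Z=y) over the conditioning event gives 29/19.
E[X | Z = 1] = (29/19) / (13/38) = 58/13.

58/13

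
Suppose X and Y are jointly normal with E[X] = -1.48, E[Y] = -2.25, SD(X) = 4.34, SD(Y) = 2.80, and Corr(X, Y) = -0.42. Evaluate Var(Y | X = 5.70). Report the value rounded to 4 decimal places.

6.4570

Var(Y | X=x) = (1 − ρ²)·σ_Y².
Var(Y | X=5.70) = (2.80)²·(1 − (-0.42)²) = 7.84·0.8236 = 6.4570.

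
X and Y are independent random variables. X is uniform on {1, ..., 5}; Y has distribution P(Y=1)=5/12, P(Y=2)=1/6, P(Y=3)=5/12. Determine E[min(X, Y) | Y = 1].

P(Y = 1) = 5/12.
Summing min(X,Y)·P(x,y) over outcomes with Y = 1 gives 5/12.
E[min(X, Y) | Y = 1] = (5/12) / (5/12) = 1.

1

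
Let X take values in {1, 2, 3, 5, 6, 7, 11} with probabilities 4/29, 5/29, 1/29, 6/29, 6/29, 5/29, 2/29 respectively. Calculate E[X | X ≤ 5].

47/16

P(X ≤ 5) = 16/29.
Σ over the event: 1·4/29 + 2·5/29 + 3·1/29 + 5·6/29 = 47/29.
E[X | X ≤ 5] = (47/29) / (16/29) = 47/16.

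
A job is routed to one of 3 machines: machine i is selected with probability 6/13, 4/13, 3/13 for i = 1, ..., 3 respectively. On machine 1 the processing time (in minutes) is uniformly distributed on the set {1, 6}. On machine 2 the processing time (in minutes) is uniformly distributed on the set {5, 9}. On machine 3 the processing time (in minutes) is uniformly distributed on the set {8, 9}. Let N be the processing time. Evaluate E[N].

E[N | machine 1] = (1+6)/2 = 7/2.
E[N | machine 2] = (5+9)/2 = 7.
E[N | machine 3] = (8+9)/2 = 17/2.
By the law of total expectation,
E[N] = (6/13)·(7/2) + (4/13)·(7) + (3/13)·(17/2) = 149/26.

149/26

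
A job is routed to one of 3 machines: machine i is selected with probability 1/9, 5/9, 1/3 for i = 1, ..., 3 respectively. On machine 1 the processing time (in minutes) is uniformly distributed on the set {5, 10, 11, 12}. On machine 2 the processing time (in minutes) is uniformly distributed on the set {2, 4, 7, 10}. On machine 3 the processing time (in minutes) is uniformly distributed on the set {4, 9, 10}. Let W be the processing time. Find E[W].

245/36

E[W | machine 1] = (5+10+11+12)/4 = 19/2.
E[W | machine 2] = (2+4+7+10)/4 = 23/4.
E[W | machine 3] = (4+9+10)/3 = 23/3.
By the law of total expectation,
E[W] = (1/9)·(19/2) + (5/9)·(23/4) + (1/3)·(23/3) = 245/36.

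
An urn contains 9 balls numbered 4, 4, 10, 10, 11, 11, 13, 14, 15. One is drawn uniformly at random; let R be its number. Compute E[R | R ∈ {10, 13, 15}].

P(R ∈ {10, 13, 15}) = 4/9.
Σ over the event: 10·2/9 + 13·1/9 + 15·1/9 = 16/3.
E[R | R ∈ {10, 13, 15}] = (16/3) / (4/9) = 12.

12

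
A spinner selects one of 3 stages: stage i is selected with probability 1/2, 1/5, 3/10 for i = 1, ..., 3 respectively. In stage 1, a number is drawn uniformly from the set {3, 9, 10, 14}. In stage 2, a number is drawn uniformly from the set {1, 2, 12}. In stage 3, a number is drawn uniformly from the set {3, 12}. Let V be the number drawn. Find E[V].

31/4

E[V | stage 1] = (3+9+10+14)/4 = 9.
E[V | stage 2] = (1+2+12)/3 = 5.
E[V | stage 3] = (3+12)/2 = 15/2.
E[V] = (1/2)·(9) + (1/5)·(5) + (3/10)·(15/2) = 31/4.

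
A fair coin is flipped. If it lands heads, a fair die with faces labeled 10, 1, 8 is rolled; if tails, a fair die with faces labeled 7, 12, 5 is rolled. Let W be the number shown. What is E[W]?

E[W | heads] = (10+1+8)/3 = 19/3.
E[W | tails] = (7+12+5)/3 = 8.
E[W] = (1/2)·(19/3) + (1/2)·(8) = 43/6.

43/6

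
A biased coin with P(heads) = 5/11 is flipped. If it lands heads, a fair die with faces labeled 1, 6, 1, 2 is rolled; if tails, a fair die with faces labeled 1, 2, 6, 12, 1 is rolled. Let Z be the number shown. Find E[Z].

E[Z | heads] = (1+6+1+2)/4 = 5/2.
E[Z | tails] = (1+2+6+12+1)/5 = 22/5.
By the law of total expectation,
E[Z] = (5/11)·(5/2) + (6/11)·(22/5) = 389/110.

389/110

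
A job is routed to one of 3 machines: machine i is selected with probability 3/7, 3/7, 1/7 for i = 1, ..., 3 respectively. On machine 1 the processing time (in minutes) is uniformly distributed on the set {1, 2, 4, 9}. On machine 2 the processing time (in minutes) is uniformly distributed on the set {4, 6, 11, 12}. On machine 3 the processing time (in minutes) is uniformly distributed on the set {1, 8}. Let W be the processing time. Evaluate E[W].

E[W | machine 1] = (1+2+4+9)/4 = 4.
E[W | machine 2] = (4+6+11+12)/4 = 33/4.
E[W | machine 3] = (1+8)/2 = 9/2.
E[W] = (3/7)·(4) + (3/7)·(33/4) + (1/7)·(9/2) = 165/28.

165/28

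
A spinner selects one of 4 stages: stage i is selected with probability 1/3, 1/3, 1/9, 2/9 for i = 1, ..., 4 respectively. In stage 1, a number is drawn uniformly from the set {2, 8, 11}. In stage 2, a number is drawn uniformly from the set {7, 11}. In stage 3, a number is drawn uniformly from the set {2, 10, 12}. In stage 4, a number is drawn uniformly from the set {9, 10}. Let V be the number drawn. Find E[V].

E[V | stage 1] = (2+8+11)/3 = 7.
E[V | stage 2] = (7+11)/2 = 9.
E[V | stage 3] = (2+10+12)/3 = 8.
E[V | stage 4] = (9+10)/2 = 19/2.
E[V] = (1/3)·(7) + (1/3)·(9) + (1/9)·(8) + (2/9)·(19/2) = 25/3.

25/3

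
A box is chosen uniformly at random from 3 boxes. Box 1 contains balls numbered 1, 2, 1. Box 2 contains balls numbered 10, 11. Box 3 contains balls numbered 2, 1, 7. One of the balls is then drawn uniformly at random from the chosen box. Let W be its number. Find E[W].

91/18

E[W | box 1] = (1+2+1)/3 = 4/3.
E[W | box 2] = (10+11)/2 = 21/2.
E[W | box 3] = (2+1+7)/3 = 10/3.
By the law of total expectation,
E[W] = (1/3)·(4/3) + (1/3)·(21/2) + (1/3)·(10/3) = 91/18.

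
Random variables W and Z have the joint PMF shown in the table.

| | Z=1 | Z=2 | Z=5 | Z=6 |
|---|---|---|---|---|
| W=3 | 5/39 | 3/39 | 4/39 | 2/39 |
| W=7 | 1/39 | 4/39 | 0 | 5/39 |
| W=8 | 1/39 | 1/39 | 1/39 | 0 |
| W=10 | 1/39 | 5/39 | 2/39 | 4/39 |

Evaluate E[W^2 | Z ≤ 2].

P(Z ≤ 2) = 7/13.
Σ W^2·P over the event = 9·(5/39) + 9·(3/39) + 49·(1/39) + 49·(4/39) + 64·(1/39) + 64·(1/39) + 100·(1/39) + 100·(5/39) = 1045/39.
E[W^2 | Z ≤ 2] = (1045/39) / (7/13) = 1045/21.

1045/21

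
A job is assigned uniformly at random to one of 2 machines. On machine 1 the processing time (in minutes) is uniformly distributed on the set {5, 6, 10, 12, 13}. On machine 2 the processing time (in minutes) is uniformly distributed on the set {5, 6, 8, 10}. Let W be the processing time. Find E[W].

329/40

E[W | machine 1] = (5+6+10+12+13)/5 = 46/5.
E[W | machine 2] = (5+6+8+10)/4 = 29/4.
E[W] = (1/2)·(46/5) + (1/2)·(29/4) = 329/40.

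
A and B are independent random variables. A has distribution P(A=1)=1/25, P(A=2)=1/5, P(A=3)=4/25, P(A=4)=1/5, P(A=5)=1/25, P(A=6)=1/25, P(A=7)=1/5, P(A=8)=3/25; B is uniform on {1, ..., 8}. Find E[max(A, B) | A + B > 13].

31/4

P(A + B > 13) = 1/10.
Summing max(A,B)·P(x,y) over outcomes with A + B > 13 gives 31/40.
E[max(A, B) | A + B > 13] = (31/40) / (1/10) = 31/4.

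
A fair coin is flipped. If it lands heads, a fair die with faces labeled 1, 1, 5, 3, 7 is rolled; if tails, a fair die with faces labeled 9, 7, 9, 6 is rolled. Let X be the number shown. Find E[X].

E[X | heads] = (1+1+5+3+7)/5 = 17/5.
E[X | tails] = (9+7+9+6)/4 = 31/4.
By the law of total expectation,
E[X] = (1/2)·(17/5) + (1/2)·(31/4) = 223/40.

223/40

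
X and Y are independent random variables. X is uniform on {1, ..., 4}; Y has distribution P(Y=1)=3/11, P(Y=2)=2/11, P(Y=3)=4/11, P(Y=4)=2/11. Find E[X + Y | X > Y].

86/17

P(X > Y) = 17/44.
Summing (X+Y)·P(x,y) over outcomes with X > Y gives 43/22.
E[X + Y | X > Y] = (43/22) / (17/44) = 86/17.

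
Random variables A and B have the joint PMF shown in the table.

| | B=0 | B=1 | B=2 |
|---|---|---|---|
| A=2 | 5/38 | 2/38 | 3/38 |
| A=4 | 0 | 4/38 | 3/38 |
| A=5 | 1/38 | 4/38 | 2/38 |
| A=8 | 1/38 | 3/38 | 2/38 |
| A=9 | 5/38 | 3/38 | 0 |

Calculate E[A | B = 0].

17/3

P(B = 0) = 6/19.
Σ A·P over the event = 2·(5/38) + 5·(1/38) + 8·(1/38) + 9·(5/38) = 34/19.
E[A | B = 0] = (34/19) / (6/19) = 17/3.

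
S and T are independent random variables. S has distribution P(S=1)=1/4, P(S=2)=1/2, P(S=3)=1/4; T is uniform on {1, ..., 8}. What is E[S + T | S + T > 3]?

P(S + T > 3) = 7/8.
Summing (S+T)·P(x,y) over outcomes with S + T > 3 gives 197/32.
E[S + T | S + T > 3] = (197/32) / (7/8) = 197/28.

197/28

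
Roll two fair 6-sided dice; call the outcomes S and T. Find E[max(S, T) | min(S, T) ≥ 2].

P(min(S, T) ≥ 2) = 25/36.
Summing max(S,T)·P(x,y) over outcomes with min(S, T) ≥ 2 gives 10/3.
E[max(S, T) | min(S, T) ≥ 2] = (10/3) / (25/36) = 24/5.

24/5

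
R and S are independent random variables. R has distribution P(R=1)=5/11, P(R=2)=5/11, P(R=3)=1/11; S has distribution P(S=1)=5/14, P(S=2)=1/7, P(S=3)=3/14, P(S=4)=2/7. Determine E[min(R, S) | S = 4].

P(S = 4) = 2/7.
Summing min(R,S)·P(x,y) over outcomes with S = 4 gives 36/77.
E[min(R, S) | S = 4] = (36/77) / (2/7) = 18/11.

18/11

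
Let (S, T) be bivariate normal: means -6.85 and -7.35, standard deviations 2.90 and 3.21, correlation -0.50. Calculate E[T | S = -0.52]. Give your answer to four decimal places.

For a bivariate normal, E[T | S=x] = μ_T + ρ·(σ_T/σ_S)·(x − μ_S).
E[T | S=-0.52] = -7.35 + (-0.50)·(3.21/2.90)·(-0.52 − (-6.85)) = -7.35 + (-0.55345)·(6.33) = -10.8533.

-10.8533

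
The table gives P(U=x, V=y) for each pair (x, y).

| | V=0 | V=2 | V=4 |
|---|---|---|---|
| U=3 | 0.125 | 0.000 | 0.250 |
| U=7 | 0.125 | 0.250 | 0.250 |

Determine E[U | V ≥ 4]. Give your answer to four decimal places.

5.0000

P(V ≥ 4) = 0.500.
Σ U·P over the event = 3·(0.250) + 7·(0.250) = 2.500.
E[U | V ≥ 4] = (2.500) / (0.500) = 5.0000.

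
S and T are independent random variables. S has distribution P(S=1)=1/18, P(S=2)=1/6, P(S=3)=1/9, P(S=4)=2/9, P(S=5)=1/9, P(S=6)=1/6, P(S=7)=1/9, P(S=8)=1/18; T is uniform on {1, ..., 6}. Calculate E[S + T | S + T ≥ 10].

111/10

P(S + T ≥ 10) = 5/18.
Summing (S+T)·P(x,y) over outcomes with S + T ≥ 10 gives 37/12.
E[S + T | S + T ≥ 10] = (37/12) / (5/18) = 111/10.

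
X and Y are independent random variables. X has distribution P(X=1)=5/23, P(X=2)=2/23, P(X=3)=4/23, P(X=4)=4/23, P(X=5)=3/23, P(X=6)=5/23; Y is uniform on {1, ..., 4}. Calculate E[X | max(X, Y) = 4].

85/27

P(max(X, Y) = 4) = 27/92.
Summing X·P(x,y) over outcomes with max(X, Y) = 4 gives 85/92.
E[X | max(X, Y) = 4] = (85/92) / (27/92) = 85/27.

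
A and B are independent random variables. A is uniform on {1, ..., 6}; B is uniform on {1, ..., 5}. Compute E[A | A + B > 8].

16/3

Outcomes with A + B > 8: (4,5), (5,4), (5,5), (6,3), (6,4), (6,5), each with probability 1/30.
E[A | A + B > 8] = (4 + 5 + 5 + 6 + 6 + 6) / 6 = 16/3.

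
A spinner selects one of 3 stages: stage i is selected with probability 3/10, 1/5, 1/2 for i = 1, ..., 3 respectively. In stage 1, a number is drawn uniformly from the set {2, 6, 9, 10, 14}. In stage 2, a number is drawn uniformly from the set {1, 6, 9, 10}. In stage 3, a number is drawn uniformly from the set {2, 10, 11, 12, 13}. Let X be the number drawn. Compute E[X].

214/25

E[X | stage 1] = (2+6+9+10+14)/5 = 41/5.
E[X | stage 2] = (1+6+9+10)/4 = 13/2.
E[X | stage 3] = (2+10+11+12+13)/5 = 48/5.
By the law of total expectation,
E[X] = (3/10)·(41/5) + (1/5)·(13/2) + (1/2)·(48/5) = 214/25.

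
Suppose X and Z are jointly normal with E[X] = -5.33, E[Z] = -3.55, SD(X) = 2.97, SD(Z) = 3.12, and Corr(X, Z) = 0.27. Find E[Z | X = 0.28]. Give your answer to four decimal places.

For a bivariate normal, E[Z | X=x] = μ_Z + ρ·(σ_Z/σ_X)·(x − μ_X).
E[Z | X=0.28] = -3.55 + (0.27)·(3.12/2.97)·(0.28 − (-5.33)) = -3.55 + (0.28364)·(5.61) = -1.9588.

-1.9588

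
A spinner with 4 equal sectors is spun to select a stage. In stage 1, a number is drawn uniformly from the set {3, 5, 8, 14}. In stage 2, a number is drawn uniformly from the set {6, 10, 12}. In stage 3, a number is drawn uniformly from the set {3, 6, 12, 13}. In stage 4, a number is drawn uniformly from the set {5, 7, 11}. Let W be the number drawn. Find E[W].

33/4

E[W | stage 1] = (3+5+8+14)/4 = 15/2.
E[W | stage 2] = (6+10+12)/3 = 28/3.
E[W | stage 3] = (3+6+12+13)/4 = 17/2.
E[W | stage 4] = (5+7+11)/3 = 23/3.
E[W] = (1/4)·(15/2) + (1/4)·(28/3) + (1/4)·(17/2) + (1/4)·(23/3) = 33/4.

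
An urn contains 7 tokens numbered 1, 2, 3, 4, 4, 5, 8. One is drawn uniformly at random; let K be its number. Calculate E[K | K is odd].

P(K is odd) = 3/7.
Σ over the event: 1·1/7 + 3·1/7 + 5·1/7 = 9/7.
E[K | K is odd] = (9/7) / (3/7) = 3.

3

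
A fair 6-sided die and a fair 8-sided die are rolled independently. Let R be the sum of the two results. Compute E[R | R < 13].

P(R < 13) = 15/16.
E[R | R < 13] = (43/6) / (15/16) = 344/45.

344/45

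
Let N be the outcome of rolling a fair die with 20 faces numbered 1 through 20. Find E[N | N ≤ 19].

10

P(N ≤ 19) = 19/20.
E[N | N ≤ 19] = (19/2) / (19/20) = 10.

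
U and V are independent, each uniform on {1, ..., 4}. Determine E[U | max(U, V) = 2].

5/3

Outcomes with max(U, V) = 2: (1,2), (2,1), (2,2), each with probability 1/16.
E[U | max(U, V) = 2] = (1 + 2 + 2) / 3 = 5/3.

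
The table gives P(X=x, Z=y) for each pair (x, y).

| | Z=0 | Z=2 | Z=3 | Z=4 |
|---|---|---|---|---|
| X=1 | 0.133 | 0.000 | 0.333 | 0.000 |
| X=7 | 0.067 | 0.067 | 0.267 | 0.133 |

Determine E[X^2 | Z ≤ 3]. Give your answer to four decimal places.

P(Z ≤ 3) = 0.867.
Σ X^2·P over the event = 1·(0.133) + 1·(0.333) + 49·(0.067) + 49·(0.067) + 49·(0.267) = 20.115.
E[X^2 | Z ≤ 3] = (20.115) / (0.867) = 23.2007.

23.2007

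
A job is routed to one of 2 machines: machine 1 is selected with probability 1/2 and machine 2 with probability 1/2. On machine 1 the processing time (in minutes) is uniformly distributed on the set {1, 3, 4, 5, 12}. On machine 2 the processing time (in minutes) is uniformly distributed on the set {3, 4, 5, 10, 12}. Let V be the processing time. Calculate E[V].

59/10

E[V | machine 1] = (1+3+4+5+12)/5 = 5.
E[V | machine 2] = (3+4+5+10+12)/5 = 34/5.
By the law of total expectation,
E[V] = (1/2)·(5) + (1/2)·(34/5) = 59/10.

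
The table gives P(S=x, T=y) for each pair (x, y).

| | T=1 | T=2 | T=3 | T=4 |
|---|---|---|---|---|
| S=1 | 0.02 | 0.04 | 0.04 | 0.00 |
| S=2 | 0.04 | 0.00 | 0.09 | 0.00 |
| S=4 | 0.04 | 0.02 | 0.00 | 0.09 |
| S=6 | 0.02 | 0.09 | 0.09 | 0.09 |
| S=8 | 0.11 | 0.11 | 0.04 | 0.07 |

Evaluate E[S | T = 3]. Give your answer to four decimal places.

P(T = 3) = 0.26.
Σ S·P over the event = 1·(0.04) + 2·(0.09) + 6·(0.09) + 8·(0.04) = 1.08.
E[S | T = 3] = (1.08) / (0.26) = 4.1538.

4.1538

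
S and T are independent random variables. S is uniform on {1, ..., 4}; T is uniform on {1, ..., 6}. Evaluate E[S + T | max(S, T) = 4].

44/7

Outcomes with max(S, T) = 4: (1,4), (2,4), (3,4), (4,1), (4,2), (4,3), (4,4), each with probability 1/24.
E[S + T | max(S, T) = 4] = (5 + 6 + 7 + 5 + 6 + 7 + 8) / 7 = 44/7.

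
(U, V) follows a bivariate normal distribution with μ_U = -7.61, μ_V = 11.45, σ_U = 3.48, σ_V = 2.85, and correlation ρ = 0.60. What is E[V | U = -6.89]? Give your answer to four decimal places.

The regression of V on U has slope ρ·σ_V/σ_U and passes through (μ_U, μ_V).
E[V | U=-6.89] = 11.45 + (0.60)·(2.85/3.48)·(-6.89 − (-7.61)) = 11.45 + (0.49138)·(0.72) = 11.8038.

11.8038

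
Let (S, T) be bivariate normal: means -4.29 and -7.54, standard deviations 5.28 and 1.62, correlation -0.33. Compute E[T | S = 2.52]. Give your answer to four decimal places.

-8.2295

For a bivariate normal, E[T | S=x] = μ_T + ρ·(σ_T/σ_S)·(x − μ_S).
E[T | S=2.52] = -7.54 + (-0.33)·(1.62/5.28)·(2.52 − (-4.29)) = -7.54 + (-0.10125)·(6.81) = -8.2295.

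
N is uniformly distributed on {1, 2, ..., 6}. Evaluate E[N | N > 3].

5

Given N > 3, N is equally likely to be any of {4, 5, 6}.
E[N | N > 3] = (4 + 5 + 6) / 3 = 5.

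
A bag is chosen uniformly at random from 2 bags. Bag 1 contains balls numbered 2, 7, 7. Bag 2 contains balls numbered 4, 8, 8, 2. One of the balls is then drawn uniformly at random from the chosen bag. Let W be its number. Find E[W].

E[W | bag 1] = (2+7+7)/3 = 16/3.
E[W | bag 2] = (4+8+8+2)/4 = 11/2.
E[W] = (1/2)·(16/3) + (1/2)·(11/2) = 65/12.

65/12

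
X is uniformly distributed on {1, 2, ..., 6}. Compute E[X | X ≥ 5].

11/2

Given X ≥ 5, X is equally likely to be any of {5, 6}.
E[X | X ≥ 5] = (5 + 6) / 2 = 11/2.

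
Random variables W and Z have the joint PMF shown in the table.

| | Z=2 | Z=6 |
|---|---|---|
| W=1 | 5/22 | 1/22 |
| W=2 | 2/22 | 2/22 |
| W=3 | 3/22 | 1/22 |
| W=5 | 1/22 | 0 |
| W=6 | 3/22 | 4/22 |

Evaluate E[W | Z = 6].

P(Z = 6) = 4/11.
Summing W·P(W=x,Z=y) over the conditioning event gives 16/11.
E[W | Z = 6] = (16/11) / (4/11) = 4.

4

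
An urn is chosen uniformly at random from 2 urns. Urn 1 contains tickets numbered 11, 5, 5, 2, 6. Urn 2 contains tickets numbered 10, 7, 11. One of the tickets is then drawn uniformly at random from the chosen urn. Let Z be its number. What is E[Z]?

227/30

E[Z | urn 1] = (11+5+5+2+6)/5 = 29/5.
E[Z | urn 2] = (10+7+11)/3 = 28/3.
E[Z] = (1/2)·(29/5) + (1/2)·(28/3) = 227/30.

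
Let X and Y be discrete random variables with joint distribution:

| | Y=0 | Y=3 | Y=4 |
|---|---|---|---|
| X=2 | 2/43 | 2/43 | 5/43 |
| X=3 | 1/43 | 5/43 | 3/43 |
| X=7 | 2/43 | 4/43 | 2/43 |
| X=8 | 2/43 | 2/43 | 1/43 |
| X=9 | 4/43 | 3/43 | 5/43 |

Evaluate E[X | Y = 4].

43/8

P(Y = 4) = 16/43.
Σ X·P over the event = 2·(5/43) + 3·(3/43) + 7·(2/43) + 8·(1/43) + 9·(5/43) = 2.
E[X | Y = 4] = (2) / (16/43) = 43/8.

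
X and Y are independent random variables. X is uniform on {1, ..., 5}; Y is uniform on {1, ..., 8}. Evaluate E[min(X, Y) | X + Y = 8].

P(X + Y = 8) = 1/8.
Summing min(X,Y)·P(x,y) over outcomes with X + Y = 8 gives 13/40.
E[min(X, Y) | X + Y = 8] = (13/40) / (1/8) = 13/5.

13/5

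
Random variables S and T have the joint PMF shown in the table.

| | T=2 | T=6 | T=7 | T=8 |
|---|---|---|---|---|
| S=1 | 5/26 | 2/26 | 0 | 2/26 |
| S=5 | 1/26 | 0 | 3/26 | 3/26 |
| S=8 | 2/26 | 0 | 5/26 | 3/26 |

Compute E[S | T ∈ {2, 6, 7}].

P(T ∈ {2, 6, 7}) = 9/13.
Summing S·P(S=x,T=y) over the conditioning event gives 83/26.
E[S | T ∈ {2, 6, 7}] = (83/26) / (9/13) = 83/18.

83/18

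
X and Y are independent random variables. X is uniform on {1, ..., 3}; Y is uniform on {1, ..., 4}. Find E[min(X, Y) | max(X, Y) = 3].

P(max(X, Y) = 3) = 5/12.
Summing min(X,Y)·P(x,y) over outcomes with max(X, Y) = 3 gives 3/4.
E[min(X, Y) | max(X, Y) = 3] = (3/4) / (5/12) = 9/5.

9/5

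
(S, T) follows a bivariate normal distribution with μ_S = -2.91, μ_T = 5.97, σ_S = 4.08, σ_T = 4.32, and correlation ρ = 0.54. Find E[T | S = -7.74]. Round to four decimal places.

3.2084

E[T | S=x] = μ_T + ρ(σ_T/σ_S)(x − μ_S) for jointly normal variables.
E[T | S=-7.74] = 5.97 + (0.54)·(4.32/4.08)·(-7.74 − (-2.91)) = 5.97 + (0.57176)·(-4.83) = 3.2084.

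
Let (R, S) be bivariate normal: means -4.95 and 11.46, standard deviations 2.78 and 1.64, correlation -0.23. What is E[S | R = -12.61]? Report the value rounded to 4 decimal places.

The regression of S on R has slope ρ·σ_S/σ_R and passes through (μ_R, μ_S).
E[S | R=-12.61] = 11.46 + (-0.23)·(1.64/2.78)·(-12.61 − (-4.95)) = 11.46 + (-0.13568)·(-7.66) = 12.4993.

12.4993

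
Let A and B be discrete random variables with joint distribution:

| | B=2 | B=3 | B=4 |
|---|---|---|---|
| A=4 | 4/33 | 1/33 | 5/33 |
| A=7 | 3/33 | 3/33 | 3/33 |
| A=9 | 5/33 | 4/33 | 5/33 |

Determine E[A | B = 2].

41/6

P(B = 2) = 4/11.
Summing A·P(A=x,B=y) over the conditioning event gives 82/33.
E[A | B = 2] = (82/33) / (4/11) = 41/6.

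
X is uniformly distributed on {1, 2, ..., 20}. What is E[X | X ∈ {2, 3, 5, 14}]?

P(X ∈ {2, 3, 5, 14}) = 1/5.
Σ over the event: 2·1/20 + 3·1/20 + 5·1/20 + 14·1/20 = 6/5.
E[X | X ∈ {2, 3, 5, 14}] = (6/5) / (1/5) = 6.

6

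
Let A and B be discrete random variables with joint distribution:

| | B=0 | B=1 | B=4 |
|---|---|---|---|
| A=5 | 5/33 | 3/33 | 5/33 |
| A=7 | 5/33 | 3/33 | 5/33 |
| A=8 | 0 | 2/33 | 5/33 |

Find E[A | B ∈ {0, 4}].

32/5

P(B ∈ {0, 4}) = 25/33.
Σ A·P over the event = 5·(5/33) + 5·(5/33) + 7·(5/33) + 7·(5/33) + 8·(5/33) = 160/33.
E[A | B ∈ {0, 4}] = (160/33) / (25/33) = 32/5.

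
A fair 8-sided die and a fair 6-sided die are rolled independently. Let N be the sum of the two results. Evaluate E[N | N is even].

8

P(N is even) = 1/2.
Σ over the event: 2·1/48 + 4·1/16 + 6·5/48 + 8·1/8 + 10·5/48 + 12·1/16 + 14·1/48 = 4.
E[N | N is even] = (4) / (1/2) = 8.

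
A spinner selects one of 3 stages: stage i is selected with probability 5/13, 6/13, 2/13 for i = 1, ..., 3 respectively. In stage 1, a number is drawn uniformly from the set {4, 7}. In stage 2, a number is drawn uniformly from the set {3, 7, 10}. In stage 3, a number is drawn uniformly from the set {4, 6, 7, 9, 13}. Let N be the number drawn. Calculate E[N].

E[N | stage 1] = (4+7)/2 = 11/2.
E[N | stage 2] = (3+7+10)/3 = 20/3.
E[N | stage 3] = (4+6+7+9+13)/5 = 39/5.
By the law of total expectation,
E[N] = (5/13)·(11/2) + (6/13)·(20/3) + (2/13)·(39/5) = 831/130.

831/130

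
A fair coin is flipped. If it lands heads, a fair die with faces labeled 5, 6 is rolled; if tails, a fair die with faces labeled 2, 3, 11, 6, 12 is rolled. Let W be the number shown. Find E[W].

123/20

E[W | heads] = (5+6)/2 = 11/2.
E[W | tails] = (2+3+11+6+12)/5 = 34/5.
E[W] = (1/2)·(11/2) + (1/2)·(34/5) = 123/20.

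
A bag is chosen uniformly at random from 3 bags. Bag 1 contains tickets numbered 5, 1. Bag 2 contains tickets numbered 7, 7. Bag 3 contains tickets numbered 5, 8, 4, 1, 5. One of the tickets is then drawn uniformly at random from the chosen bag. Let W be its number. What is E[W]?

73/15

E[W | bag 1] = (5+1)/2 = 3.
E[W | bag 2] = (7+7)/2 = 7.
E[W | bag 3] = (5+8+4+1+5)/5 = 23/5.
E[W] = (1/3)·(3) + (1/3)·(7) + (1/3)·(23/5) = 73/15.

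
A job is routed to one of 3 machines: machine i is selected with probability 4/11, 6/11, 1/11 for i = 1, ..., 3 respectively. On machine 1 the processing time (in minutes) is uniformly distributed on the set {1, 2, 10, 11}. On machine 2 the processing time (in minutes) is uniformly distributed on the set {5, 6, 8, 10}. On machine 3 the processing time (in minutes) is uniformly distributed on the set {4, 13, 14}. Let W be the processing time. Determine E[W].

467/66

E[W | machine 1] = (1+2+10+11)/4 = 6.
E[W | machine 2] = (5+6+8+10)/4 = 29/4.
E[W | machine 3] = (4+13+14)/3 = 31/3.
E[W] = (4/11)·(6) + (6/11)·(29/4) + (1/11)·(31/3) = 467/66.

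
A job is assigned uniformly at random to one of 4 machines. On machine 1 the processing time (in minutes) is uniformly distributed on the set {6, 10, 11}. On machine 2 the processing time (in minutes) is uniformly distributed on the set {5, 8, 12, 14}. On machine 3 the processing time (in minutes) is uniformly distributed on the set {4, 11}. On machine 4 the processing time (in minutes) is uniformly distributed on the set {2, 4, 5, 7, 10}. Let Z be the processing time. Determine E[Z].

E[Z | machine 1] = (6+10+11)/3 = 9.
E[Z | machine 2] = (5+8+12+14)/4 = 39/4.
E[Z | machine 3] = (4+11)/2 = 15/2.
E[Z | machine 4] = (2+4+5+7+10)/5 = 28/5.
E[Z] = (1/4)·(9) + (1/4)·(39/4) + (1/4)·(15/2) + (1/4)·(28/5) = 637/80.

637/80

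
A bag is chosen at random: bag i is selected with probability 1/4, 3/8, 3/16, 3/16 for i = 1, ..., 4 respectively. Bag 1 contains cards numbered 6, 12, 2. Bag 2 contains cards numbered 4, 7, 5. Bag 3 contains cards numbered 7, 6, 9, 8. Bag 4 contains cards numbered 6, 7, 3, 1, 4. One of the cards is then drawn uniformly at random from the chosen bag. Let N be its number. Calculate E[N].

2813/480

E[N | bag 1] = (6+12+2)/3 = 20/3.
E[N | bag 2] = (4+7+5)/3 = 16/3.
E[N | bag 3] = (7+6+9+8)/4 = 15/2.
E[N | bag 4] = (6+7+3+1+4)/5 = 21/5.
By the law of total expectation,
E[N] = (1/4)·(20/3) + (3/8)·(16/3) + (3/16)·(15/2) + (3/16)·(21/5) = 2813/480.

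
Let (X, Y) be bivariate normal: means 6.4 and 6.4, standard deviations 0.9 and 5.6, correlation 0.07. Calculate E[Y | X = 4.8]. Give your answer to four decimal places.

5.7031

E[Y | X=x] = μ_Y + ρ(σ_Y/σ_X)(x − μ_X) for jointly normal variables.
E[Y | X=4.8] = 6.4 + (0.07)·(5.6/0.9)·(4.8 − (6.4)) = 6.4 + (0.43556)·(-1.6) = 5.7031.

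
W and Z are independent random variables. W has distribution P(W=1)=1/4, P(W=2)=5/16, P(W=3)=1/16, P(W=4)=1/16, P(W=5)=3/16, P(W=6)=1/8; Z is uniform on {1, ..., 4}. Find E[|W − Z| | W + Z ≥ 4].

P(W + Z ≥ 4) = 51/64.
Summing |W−Z|·P(x,y) over outcomes with W + Z ≥ 4 gives 103/64.
E[|W − Z| | W + Z ≥ 4] = (103/64) / (51/64) = 103/51.

103/51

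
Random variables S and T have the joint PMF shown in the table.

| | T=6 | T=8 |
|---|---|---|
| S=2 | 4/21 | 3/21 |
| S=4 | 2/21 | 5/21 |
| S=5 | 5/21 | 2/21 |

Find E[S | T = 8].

18/5

P(T = 8) = 10/21.
Summing S·P(S=x,T=y) over the conditioning event gives 12/7.
E[S | T = 8] = (12/7) / (10/21) = 18/5.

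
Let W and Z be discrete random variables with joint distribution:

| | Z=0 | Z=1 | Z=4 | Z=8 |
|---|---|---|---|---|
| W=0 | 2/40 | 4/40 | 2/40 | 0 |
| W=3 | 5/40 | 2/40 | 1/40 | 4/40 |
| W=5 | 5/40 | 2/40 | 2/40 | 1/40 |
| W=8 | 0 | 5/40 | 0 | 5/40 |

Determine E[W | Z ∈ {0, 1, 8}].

153/35

P(Z ∈ {0, 1, 8}) = 7/8.
Summing W·P(W=x,Z=y) over the conditioning event gives 153/40.
E[W | Z ∈ {0, 1, 8}] = (153/40) / (7/8) = 153/35.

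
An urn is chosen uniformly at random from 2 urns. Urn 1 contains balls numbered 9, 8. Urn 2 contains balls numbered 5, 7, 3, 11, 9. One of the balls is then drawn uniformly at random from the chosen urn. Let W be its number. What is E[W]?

E[W | urn 1] = (9+8)/2 = 17/2.
E[W | urn 2] = (5+7+3+11+9)/5 = 7.
E[W] = (1/2)·(17/2) + (1/2)·(7) = 31/4.

31/4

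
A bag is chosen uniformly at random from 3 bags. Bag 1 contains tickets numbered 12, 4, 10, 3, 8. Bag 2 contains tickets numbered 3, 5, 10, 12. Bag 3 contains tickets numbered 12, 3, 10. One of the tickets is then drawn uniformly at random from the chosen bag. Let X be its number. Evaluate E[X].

697/90

E[X | bag 1] = (12+4+10+3+8)/5 = 37/5.
E[X | bag 2] = (3+5+10+12)/4 = 15/2.
E[X | bag 3] = (12+3+10)/3 = 25/3.
By the law of total expectation,
E[X] = (1/3)·(37/5) + (1/3)·(15/2) + (1/3)·(25/3) = 697/90.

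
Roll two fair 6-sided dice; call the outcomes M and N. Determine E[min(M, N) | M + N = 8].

P(M + N = 8) = 5/36.
Summing min(M,N)·P(x,y) over outcomes with M + N = 8 gives 7/18.
E[min(M, N) | M + N = 8] = (7/18) / (5/36) = 14/5.

14/5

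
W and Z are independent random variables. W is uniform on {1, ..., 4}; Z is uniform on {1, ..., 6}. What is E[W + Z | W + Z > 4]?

62/9

P(W + Z > 4) = 3/4.
Summing (W+Z)·P(x,y) over outcomes with W + Z > 4 gives 31/6.
E[W + Z | W + Z > 4] = (31/6) / (3/4) = 62/9.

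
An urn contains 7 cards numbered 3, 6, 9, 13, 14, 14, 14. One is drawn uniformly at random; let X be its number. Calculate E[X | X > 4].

35/3

P(X > 4) = 6/7.
Σ over the event: 6·1/7 + 9·1/7 + 13·1/7 + 14·3/7 = 10.
E[X | X > 4] = (10) / (6/7) = 35/3.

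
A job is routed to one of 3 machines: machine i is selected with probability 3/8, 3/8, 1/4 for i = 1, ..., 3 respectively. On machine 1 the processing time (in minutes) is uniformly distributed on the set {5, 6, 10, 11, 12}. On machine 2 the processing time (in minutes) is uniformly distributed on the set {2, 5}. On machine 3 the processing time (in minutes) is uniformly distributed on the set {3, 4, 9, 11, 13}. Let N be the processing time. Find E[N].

529/80

E[N | machine 1] = (5+6+10+11+12)/5 = 44/5.
E[N | machine 2] = (2+5)/2 = 7/2.
E[N | machine 3] = (3+4+9+11+13)/5 = 8.
E[N] = (3/8)·(44/5) + (3/8)·(7/2) + (1/4)·(8) = 529/80.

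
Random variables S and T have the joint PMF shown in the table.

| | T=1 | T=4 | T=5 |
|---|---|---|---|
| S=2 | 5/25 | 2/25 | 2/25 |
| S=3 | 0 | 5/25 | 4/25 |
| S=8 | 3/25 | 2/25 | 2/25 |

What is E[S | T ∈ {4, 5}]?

67/17

P(T ∈ {4, 5}) = 17/25.
Σ S·P over the event = 2·(2/25) + 2·(2/25) + 3·(5/25) + 3·(4/25) + 8·(2/25) + 8·(2/25) = 67/25.
E[S | T ∈ {4, 5}] = (67/25) / (17/25) = 67/17.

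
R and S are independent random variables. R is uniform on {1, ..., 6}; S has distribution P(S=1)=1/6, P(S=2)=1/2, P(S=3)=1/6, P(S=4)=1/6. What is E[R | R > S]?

50/11

P(R > S) = 11/18.
Summing R·P(x,y) over outcomes with R > S gives 25/9.
E[R | R > S] = (25/9) / (11/18) = 50/11.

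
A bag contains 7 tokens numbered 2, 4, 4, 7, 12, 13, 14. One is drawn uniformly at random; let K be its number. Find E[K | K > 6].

23/2

P(K > 6) = 4/7.
Σ over the event: 7·1/7 + 12·1/7 + 13·1/7 + 14·1/7 = 46/7.
E[K | K > 6] = (46/7) / (4/7) = 23/2.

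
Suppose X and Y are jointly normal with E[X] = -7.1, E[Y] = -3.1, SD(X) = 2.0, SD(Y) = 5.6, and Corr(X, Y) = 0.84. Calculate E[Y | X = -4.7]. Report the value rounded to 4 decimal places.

2.5448

The regression of Y on X has slope ρ·σ_Y/σ_X and passes through (μ_X, μ_Y).
E[Y | X=-4.7] = -3.1 + (0.84)·(5.6/2.0)·(-4.7 − (-7.1)) = -3.1 + (2.352)·(2.4) = 2.5448.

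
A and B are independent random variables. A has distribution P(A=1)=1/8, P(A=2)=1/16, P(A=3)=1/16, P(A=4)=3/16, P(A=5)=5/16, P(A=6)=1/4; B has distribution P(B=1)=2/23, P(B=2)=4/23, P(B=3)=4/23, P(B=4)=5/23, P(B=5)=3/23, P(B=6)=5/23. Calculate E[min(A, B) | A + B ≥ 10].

P(A + B ≥ 10) = 107/368.
Summing min(A,B)·P(x,y) over outcomes with A + B ≥ 10 gives 65/46.
E[min(A, B) | A + B ≥ 10] = (65/46) / (107/368) = 520/107.

520/107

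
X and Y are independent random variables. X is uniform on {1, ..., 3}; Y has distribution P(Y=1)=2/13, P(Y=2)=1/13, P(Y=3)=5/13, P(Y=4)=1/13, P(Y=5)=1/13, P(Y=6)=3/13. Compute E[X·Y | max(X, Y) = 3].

P(max(X, Y) = 3) = 6/13.
Summing XY·P(x,y) over outcomes with max(X, Y) = 3 gives 34/13.
E[X·Y | max(X, Y) = 3] = (34/13) / (6/13) = 17/3.

17/3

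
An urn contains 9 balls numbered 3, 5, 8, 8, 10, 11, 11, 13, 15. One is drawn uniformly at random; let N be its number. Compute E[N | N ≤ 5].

P(N ≤ 5) = 2/9.
Σ over the event: 3·1/9 + 5·1/9 = 8/9.
E[N | N ≤ 5] = (8/9) / (2/9) = 4.

4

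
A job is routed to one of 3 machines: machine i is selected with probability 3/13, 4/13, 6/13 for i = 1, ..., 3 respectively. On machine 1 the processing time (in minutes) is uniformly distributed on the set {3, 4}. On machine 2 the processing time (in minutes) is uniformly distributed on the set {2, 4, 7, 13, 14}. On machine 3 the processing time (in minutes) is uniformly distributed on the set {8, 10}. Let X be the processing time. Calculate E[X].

E[X | machine 1] = (3+4)/2 = 7/2.
E[X | machine 2] = (2+4+7+13+14)/5 = 8.
E[X | machine 3] = (8+10)/2 = 9.
By the law of total expectation,
E[X] = (3/13)·(7/2) + (4/13)·(8) + (6/13)·(9) = 193/26.

193/26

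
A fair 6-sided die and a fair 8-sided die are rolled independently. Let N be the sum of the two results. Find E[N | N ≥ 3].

P(N ≥ 3) = 47/48.
E[N | N ≥ 3] = (191/24) / (47/48) = 382/47.

382/47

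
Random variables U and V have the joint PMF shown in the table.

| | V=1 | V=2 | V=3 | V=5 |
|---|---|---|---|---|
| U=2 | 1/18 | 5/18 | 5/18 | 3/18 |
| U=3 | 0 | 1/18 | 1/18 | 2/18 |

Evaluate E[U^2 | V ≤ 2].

33/7

P(V ≤ 2) = 7/18.
Σ U^2·P over the event = 4·(1/18) + 4·(5/18) + 9·(1/18) = 11/6.
E[U^2 | V ≤ 2] = (11/6) / (7/18) = 33/7.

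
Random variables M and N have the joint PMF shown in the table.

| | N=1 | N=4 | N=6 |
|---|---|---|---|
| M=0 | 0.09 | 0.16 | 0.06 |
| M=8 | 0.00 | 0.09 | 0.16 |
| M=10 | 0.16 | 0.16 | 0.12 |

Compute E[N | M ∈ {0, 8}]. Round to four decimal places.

4.3036

P(M ∈ {0, 8}) = 0.56.
Σ N·P over the event = 1·(0.09) + 4·(0.16) + 6·(0.06) + 4·(0.09) + 6·(0.16) = 2.41.
E[N | M ∈ {0, 8}] = (2.41) / (0.56) = 4.3036.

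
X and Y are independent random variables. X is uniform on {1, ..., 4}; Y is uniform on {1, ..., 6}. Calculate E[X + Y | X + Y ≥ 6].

P(X + Y ≥ 6) = 7/12.
Summing (X+Y)·P(x,y) over outcomes with X + Y ≥ 6 gives 13/3.
E[X + Y | X + Y ≥ 6] = (13/3) / (7/12) = 52/7.

52/7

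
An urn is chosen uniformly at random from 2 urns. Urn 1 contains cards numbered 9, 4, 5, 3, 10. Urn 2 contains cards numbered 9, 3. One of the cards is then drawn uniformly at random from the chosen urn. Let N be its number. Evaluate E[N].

E[N | urn 1] = (9+4+5+3+10)/5 = 31/5.
E[N | urn 2] = (9+3)/2 = 6.
By the law of total expectation,
E[N] = (1/2)·(31/5) + (1/2)·(6) = 61/10.

61/10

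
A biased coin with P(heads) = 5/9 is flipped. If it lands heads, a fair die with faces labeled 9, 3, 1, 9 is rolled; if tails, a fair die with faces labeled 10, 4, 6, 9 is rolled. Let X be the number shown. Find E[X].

113/18

E[X | heads] = (9+3+1+9)/4 = 11/2.
E[X | tails] = (10+4+6+9)/4 = 29/4.
By the law of total expectation,
E[X] = (5/9)·(11/2) + (4/9)·(29/4) = 113/18.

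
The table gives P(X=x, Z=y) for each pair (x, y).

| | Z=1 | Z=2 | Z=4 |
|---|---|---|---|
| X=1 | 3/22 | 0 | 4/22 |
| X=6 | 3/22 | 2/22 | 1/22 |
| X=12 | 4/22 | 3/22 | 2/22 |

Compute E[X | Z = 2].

P(Z = 2) = 5/22.
Σ X·P over the event = 6·(2/22) + 12·(3/22) = 24/11.
E[X | Z = 2] = (24/11) / (5/22) = 48/5.

48/5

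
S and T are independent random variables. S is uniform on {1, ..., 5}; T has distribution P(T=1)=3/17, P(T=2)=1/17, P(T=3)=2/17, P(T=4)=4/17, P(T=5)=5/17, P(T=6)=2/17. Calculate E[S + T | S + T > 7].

295/33

P(S + T > 7) = 33/85.
Summing (S+T)·P(x,y) over outcomes with S + T > 7 gives 59/17.
E[S + T | S + T > 7] = (59/17) / (33/85) = 295/33.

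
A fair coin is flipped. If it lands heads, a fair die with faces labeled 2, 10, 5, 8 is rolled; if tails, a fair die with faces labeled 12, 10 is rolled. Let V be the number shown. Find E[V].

E[V | heads] = (2+10+5+8)/4 = 25/4.
E[V | tails] = (12+10)/2 = 11.
By the law of total expectation,
E[V] = (1/2)·(25/4) + (1/2)·(11) = 69/8.

69/8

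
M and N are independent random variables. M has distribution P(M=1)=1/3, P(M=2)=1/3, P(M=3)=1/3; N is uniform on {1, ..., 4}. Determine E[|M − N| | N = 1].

1

P(N = 1) = 1/4.
Summing |M−N|·P(x,y) over outcomes with N = 1 gives 1/4.
E[|M − N| | N = 1] = (1/4) / (1/4) = 1.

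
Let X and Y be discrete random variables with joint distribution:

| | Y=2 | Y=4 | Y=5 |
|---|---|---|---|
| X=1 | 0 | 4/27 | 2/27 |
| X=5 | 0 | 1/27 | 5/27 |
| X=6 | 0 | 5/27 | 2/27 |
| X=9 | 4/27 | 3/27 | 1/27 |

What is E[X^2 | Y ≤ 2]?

81

P(Y ≤ 2) = 4/27.
Σ X^2·P over the event = 81·(4/27) = 12.
E[X^2 | Y ≤ 2] = (12) / (4/27) = 81.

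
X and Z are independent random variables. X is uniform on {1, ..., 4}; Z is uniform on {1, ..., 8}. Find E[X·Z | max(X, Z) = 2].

8/3

P(max(X, Z) = 2) = 3/32.
Summing XZ·P(x,y) over outcomes with max(X, Z) = 2 gives 1/4.
E[X·Z | max(X, Z) = 2] = (1/4) / (3/32) = 8/3.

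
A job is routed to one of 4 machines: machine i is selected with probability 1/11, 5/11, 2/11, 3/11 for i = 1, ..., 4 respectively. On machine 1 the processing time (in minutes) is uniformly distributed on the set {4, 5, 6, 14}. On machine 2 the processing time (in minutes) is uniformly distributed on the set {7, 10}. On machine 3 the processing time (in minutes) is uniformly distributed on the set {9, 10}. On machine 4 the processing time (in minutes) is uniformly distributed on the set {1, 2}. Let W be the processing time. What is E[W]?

293/44

E[W | machine 1] = (4+5+6+14)/4 = 29/4.
E[W | machine 2] = (7+10)/2 = 17/2.
E[W | machine 3] = (9+10)/2 = 19/2.
E[W | machine 4] = (1+2)/2 = 3/2.
E[W] = (1/11)·(29/4) + (5/11)·(17/2) + (2/11)·(19/2) + (3/11)·(3/2) = 293/44.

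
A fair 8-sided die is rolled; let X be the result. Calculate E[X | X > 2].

11/2

Given X > 2, X is equally likely to be any of {3, 4, 5, 6, 7, 8}.
E[X | X > 2] = (3 + 4 + 5 + 6 + 7 + 8) / 6 = 11/2.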